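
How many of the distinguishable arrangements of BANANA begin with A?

With the first slot taken by A, it remains to arrange the other 5 letters (BNANA).
Those 5 letters have A appearing twice and N appearing twice, giving (5)!/(2!·2!) = 30.

30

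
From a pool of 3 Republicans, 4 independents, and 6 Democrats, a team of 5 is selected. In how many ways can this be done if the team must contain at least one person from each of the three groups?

894

Unrestricted: C(13,5) = 1287 ways to pick any 5 of the 13.
Selections missing a whole group: no Republicans → C(10,5) = 252; no independents → C(9,5) = 126; no Democrats → C(7,5) = 21.
Add back selections omitting two groups (i.e. drawn from a single group): C(3,5) + C(4,5) + C(6,5) = 6.
By inclusion–exclusion: 1287 − 399 + 6 = 894.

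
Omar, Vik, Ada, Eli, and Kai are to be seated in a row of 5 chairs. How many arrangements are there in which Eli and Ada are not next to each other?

There are 5! = 120 arrangements in all. If Eli and Ada are adjacent, merging them into one block gives 2·(4)! = 48 arrangements.
Complementary counting: 120 − 48 = 72.

72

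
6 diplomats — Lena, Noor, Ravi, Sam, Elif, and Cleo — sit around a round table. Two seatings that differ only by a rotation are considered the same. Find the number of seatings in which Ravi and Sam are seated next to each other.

48

Treat {Ravi, Sam} as one unit (2 internal orders) and seat the resulting 5 units around the table: (4)! circular arrangements.
So 2 × (4)! = 2 × 24 = 48.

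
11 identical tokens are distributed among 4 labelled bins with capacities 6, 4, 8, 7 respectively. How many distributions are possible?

Without the upper bounds there are C(14,3) = 364 ways to split 11 among 4 bins.
Subtract solutions that violate a single cap (substitute x_i' = x_i − (cap_i+1)): x_1 ≥ 7 gives C(7,3) = 35; x_2 ≥ 5 gives C(9,3) = 84; x_3 ≥ 9 gives C(5,3) = 10; x_4 ≥ 8 gives C(6,3) = 20. Together 149.
No two caps can be exceeded simultaneously, so the pair terms are all 0.
By inclusion–exclusion the count is 364 − 149 + 0 = 215.

215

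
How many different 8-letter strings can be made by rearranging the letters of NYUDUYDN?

2520

Letter multiplicities in NYUDUYDN: D×2, N×2, U×2, Y×2.
So there are 8! / (2!·2!·2!·2!) = 2520 distinguishable arrangements.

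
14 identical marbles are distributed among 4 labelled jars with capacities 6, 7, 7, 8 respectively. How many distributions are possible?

336

By stars and bars, unrestricted non-negative solutions to x_1+…+x_4 = 14 number C(14+3,3) = 680.
Subtract solutions that violate a single cap (substitute x_i' = x_i − (cap_i+1)): x_1 ≥ 7 gives C(10,3) = 120; x_2 ≥ 8 gives C(9,3) = 84; x_3 ≥ 8 gives C(9,3) = 84; x_4 ≥ 9 gives C(8,3) = 56. Together 344.
No two caps can be exceeded simultaneously, so the pair terms are all 0.
By inclusion–exclusion the count is 680 − 344 + 0 = 336.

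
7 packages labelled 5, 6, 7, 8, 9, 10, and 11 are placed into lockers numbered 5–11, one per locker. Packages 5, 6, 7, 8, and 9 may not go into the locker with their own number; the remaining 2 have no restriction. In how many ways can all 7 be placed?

2428

Let Aᵢ (for 5 ≤ i ≤ 9) be the placements that put package i in its forbidden locker. Any j of these fix j positions, leaving (7−j)! ways to fill the rest, and there are C(5,j) ways to pick which j.
By inclusion–exclusion, the number of valid placements is Σ_{j=0}^{5} (−1)^j C(5,j)·(7−j)!.
Computing: 5040 − 3600 + 1200 − 240 + 30 − 2 = 2428.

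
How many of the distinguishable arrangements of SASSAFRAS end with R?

Fix R in the last position and arrange the remaining 8 letters.
Those 8 letters have A appearing 3 times and S appearing 4 times, giving (8)!/(4!·3!) = 280.

280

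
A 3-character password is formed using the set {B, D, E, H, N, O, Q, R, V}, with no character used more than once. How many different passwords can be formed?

With no repetition, fill the 3 characters in order: 9 choices, then 8, down to 7.
That product is 9 × 8 × 7 = 504.

504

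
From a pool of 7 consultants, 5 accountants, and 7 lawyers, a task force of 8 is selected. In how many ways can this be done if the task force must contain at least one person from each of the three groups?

Unrestricted: C(19,8) = 75582 ways to pick any 8 of the 19.
Selections missing a whole group: no consultants → C(12,8) = 495; no accountants → C(14,8) = 3003; no lawyers → C(12,8) = 495.
Add back selections omitting two groups (i.e. drawn from a single group): C(7,8) + C(5,8) + C(7,8) = 0.
By inclusion–exclusion: 75582 − 3993 + 0 = 71589.

71589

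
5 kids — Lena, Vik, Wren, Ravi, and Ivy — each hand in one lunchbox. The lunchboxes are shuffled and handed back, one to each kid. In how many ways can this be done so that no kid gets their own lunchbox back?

This is the derangement count D_5: permutations of 5 items with no fixed point.
By inclusion–exclusion this is Σ_{j=0}^{5} (−1)^j C(5,j)·(5−j)!.
Computing: 120 − 120 + 60 − 20 + 5 − 1 = 44.

44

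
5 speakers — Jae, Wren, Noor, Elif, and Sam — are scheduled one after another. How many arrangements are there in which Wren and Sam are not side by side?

There are 5! = 120 arrangements in all. If Wren and Sam are adjacent, merging them into one block gives 2·(4)! = 48 arrangements.
So 120 − 48 = 72 arrangements keep them apart.

72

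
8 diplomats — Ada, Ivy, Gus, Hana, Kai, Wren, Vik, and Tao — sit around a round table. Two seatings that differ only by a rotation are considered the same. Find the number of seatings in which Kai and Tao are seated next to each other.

Treat {Kai, Tao} as one unit (2 internal orders) and seat the resulting 7 units around the table: (6)! circular arrangements.
So 2 × (6)! = 2 × 720 = 1440.

1440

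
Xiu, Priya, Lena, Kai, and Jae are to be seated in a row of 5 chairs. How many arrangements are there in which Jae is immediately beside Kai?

48

Glue Jae and Kai into one block (2 internal orders), leaving 4 units to arrange in a row.
That gives 2 × 4! = 2 × 24 = 48.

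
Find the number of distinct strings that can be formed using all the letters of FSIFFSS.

140

Letter multiplicities in FSIFFSS: F×3, I×1, S×3.
So there are 7! / (3!·3!) = 140 distinguishable arrangements.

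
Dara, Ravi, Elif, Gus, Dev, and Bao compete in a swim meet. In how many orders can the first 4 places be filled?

There are 6 choices for 1st place, 5 for 2nd, and so on down to 3 for position 4.
That gives 6 × 5 × 4 × 3 = 360.

360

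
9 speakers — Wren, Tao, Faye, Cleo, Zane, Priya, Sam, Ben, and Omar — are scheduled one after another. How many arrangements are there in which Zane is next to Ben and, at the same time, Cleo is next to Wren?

20160

Treat {Zane,Ben} as one block (2 orders) and {Cleo,Wren} as another (2 orders).
That leaves 7 units to arrange: 2 × 2 × 7! = 4 × 5040 = 20160.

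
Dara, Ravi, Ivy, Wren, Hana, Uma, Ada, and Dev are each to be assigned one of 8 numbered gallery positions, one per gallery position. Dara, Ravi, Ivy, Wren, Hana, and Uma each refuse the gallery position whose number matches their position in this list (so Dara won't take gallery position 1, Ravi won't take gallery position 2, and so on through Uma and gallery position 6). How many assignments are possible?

18806

Let Aᵢ (for 1 ≤ i ≤ 6) be the placements that put person i in their forbidden gallery position. Any j of these fix j positions, leaving (8−j)! ways to fill the rest, and there are C(6,j) ways to pick which j.
By inclusion–exclusion, the number of valid placements is Σ_{j=0}^{6} (−1)^j C(6,j)·(8−j)!.
Computing: 40320 − 30240 + 10800 − 2400 + 360 − 36 + 2 = 18806.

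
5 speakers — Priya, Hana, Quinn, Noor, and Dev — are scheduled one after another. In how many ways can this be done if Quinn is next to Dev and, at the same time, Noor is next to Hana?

Treat {Quinn,Dev} as one block (2 orders) and {Noor,Hana} as another (2 orders).
That leaves 3 units to arrange: 2 × 2 × 3! = 4 × 6 = 24.

24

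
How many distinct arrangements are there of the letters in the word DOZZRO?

The 6 letters of DOZZRO have repeats: O appearing twice and Z appearing twice.
Dividing 6! = 720 by 2!·2! = 4 for the repeated letters gives 180.

180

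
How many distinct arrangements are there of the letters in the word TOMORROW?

3360

The 8 letters of TOMORROW have repeats: O appearing 3 times and R appearing twice.
So there are 8! / (3!·2!) = 3360 distinguishable arrangements.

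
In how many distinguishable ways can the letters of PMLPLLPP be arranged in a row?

280

PMLPLLPP has 8 letters with L appearing 3 times and P appearing 4 times.
So there are 8! / (4!·3!) = 280 distinguishable arrangements.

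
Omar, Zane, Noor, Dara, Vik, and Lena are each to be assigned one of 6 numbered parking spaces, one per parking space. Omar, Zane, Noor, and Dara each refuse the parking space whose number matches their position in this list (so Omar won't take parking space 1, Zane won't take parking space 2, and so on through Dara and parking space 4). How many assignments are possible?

362

Let Aᵢ (for 1 ≤ i ≤ 4) be the placements that put person i in their forbidden parking space. Any j of these fix j positions, leaving (6−j)! ways to fill the rest, and there are C(4,j) ways to pick which j.
By inclusion–exclusion, the number of valid placements is Σ_{j=0}^{4} (−1)^j C(4,j)·(6−j)!.
Computing: 720 − 480 + 144 − 24 + 2 = 362.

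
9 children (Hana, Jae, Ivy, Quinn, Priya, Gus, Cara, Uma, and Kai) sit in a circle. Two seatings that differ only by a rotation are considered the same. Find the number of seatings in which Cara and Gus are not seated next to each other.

Without the restriction there are (8)! = 40320 seatings.
Those with Cara next to Gus: fuse the pair into one unit and seat 8 units around a circle — 2·(7)! = 10080.
Subtracting, 40320 − 10080 = 30240.

30240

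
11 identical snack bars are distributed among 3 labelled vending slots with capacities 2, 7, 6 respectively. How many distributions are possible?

Without the upper bounds there are C(13,2) = 78 ways to split 11 among 3 vending slots.
Subtract solutions that violate a single cap (substitute x_i' = x_i − (cap_i+1)): x_1 ≥ 3 gives C(10,2) = 45; x_2 ≥ 8 gives C(5,2) = 10; x_3 ≥ 7 gives C(6,2) = 15. Together 70.
Add back pairs where two caps are both exceeded: 1 + 3 + 0 = 4.
By inclusion–exclusion the count is 78 − 70 + 4 = 12.

12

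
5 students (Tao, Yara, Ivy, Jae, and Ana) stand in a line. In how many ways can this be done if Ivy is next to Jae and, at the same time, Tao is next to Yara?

24

Treat {Ivy,Jae} as one block (2 orders) and {Tao,Yara} as another (2 orders).
That leaves 3 units to arrange: 2 × 2 × 3! = 4 × 6 = 24.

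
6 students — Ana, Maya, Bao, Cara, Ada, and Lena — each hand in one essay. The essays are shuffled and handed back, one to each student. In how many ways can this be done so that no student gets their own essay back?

This is the derangement count D_6: permutations of 6 items with no fixed point.
By inclusion–exclusion this is Σ_{j=0}^{6} (−1)^j C(6,j)·(6−j)!.
Computing: 720 − 720 + 360 − 120 + 30 − 6 + 1 = 265.

265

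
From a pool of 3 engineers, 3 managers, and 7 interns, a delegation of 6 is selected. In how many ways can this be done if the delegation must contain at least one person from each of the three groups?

Unrestricted: C(13,6) = 1716 ways to pick any 6 of the 13.
Selections missing a whole group: no engineers → C(10,6) = 210; no managers → C(10,6) = 210; no interns → C(6,6) = 1.
Add back selections omitting two groups (i.e. drawn from a single group): C(3,6) + C(3,6) + C(7,6) = 7.
By inclusion–exclusion: 1716 − 421 + 7 = 1302.

1302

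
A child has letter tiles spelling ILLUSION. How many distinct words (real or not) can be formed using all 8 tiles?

ILLUSION has 8 letters with I appearing twice and L appearing twice.
So there are 8! / (2!·2!) = 10080 distinguishable arrangements.

10080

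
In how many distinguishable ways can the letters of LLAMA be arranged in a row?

30

Letter multiplicities in LLAMA: A×2, L×2, M×1.
Dividing 5! = 120 by 2!·2! = 4 for the repeated letters gives 30.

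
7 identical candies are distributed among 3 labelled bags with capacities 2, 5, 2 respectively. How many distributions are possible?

Without the upper bounds there are C(9,2) = 36 ways to split 7 among 3 bags.
Subtract solutions that violate a single cap (substitute x_i' = x_i − (cap_i+1)): x_1 ≥ 3 gives C(6,2) = 15; x_2 ≥ 6 gives C(3,2) = 3; x_3 ≥ 3 gives C(6,2) = 15. Together 33.
Add back pairs where two caps are both exceeded: 0 + 3 + 0 = 3.
By inclusion–exclusion the count is 36 − 33 + 3 = 6.

6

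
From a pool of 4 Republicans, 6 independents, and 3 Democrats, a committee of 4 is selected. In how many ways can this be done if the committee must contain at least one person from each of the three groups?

Unrestricted: C(13,4) = 715 ways to pick any 4 of the 13.
Selections missing a whole group: no Republicans → C(9,4) = 126; no independents → C(7,4) = 35; no Democrats → C(10,4) = 210.
Add back selections omitting two groups (i.e. drawn from a single group): C(4,4) + C(6,4) + C(3,4) = 16.
By inclusion–exclusion: 715 − 371 + 16 = 360.

360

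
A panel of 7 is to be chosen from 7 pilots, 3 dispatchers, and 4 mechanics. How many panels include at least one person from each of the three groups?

Unrestricted: C(14,7) = 3432 ways to pick any 7 of the 14.
Subtract selections that omit an entire group: no pilots → C(7,7) = 1; no dispatchers → C(11,7) = 330; no mechanics → C(10,7) = 120.
Add back selections omitting two groups (i.e. drawn from a single group): C(7,7) + C(3,7) + C(4,7) = 1.
By inclusion–exclusion: 3432 − 451 + 1 = 2982.

2982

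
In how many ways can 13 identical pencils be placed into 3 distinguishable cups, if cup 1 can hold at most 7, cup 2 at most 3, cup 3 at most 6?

By stars and bars, unrestricted non-negative solutions to x_1+…+x_3 = 13 number C(13+2,2) = 105.
Subtract solutions that violate a single cap (substitute x_i' = x_i − (cap_i+1)): x_1 ≥ 8 gives C(7,2) = 21; x_2 ≥ 4 gives C(11,2) = 55; x_3 ≥ 7 gives C(8,2) = 28. Together 104.
Add back pairs where two caps are both exceeded: 3 + 0 + 6 = 9.
By inclusion–exclusion the count is 105 − 104 + 9 = 10.

10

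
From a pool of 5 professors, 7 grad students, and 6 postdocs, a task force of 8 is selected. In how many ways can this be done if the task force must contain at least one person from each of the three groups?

41811

Total 8-person selections from all 18: C(18,8) = 43758.
Selections missing a whole group: no professors → C(13,8) = 1287; no grad students → C(11,8) = 165; no postdocs → C(12,8) = 495.
Add back selections omitting two groups (i.e. drawn from a single group): C(5,8) + C(7,8) + C(6,8) = 0.
By inclusion–exclusion: 43758 − 1947 + 0 = 41811.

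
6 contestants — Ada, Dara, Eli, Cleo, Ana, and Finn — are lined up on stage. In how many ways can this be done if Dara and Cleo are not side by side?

Of the 6! = 720 arrangements, those with Dara and Cleo adjacent number 2 × 5! = 240 (treat the pair as a block with 2 internal orders).
So 720 − 240 = 480 arrangements keep them apart.

480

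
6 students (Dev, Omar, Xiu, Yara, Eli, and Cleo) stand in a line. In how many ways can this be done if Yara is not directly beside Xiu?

480

There are 6! = 720 arrangements in all. If Yara and Xiu are adjacent, merging them into one block gives 2·(5)! = 240 arrangements.
So 720 − 240 = 480 arrangements keep them apart.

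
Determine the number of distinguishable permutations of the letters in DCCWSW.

The 6 letters of DCCWSW have repeats: C appearing twice and W appearing twice.
So there are 6! / (2!·2!) = 180 distinguishable arrangements.

180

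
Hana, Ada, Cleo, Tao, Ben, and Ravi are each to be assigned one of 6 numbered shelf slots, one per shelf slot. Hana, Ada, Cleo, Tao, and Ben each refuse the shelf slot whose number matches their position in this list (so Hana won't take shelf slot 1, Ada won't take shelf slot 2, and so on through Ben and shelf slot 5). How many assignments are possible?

309

Let Aᵢ (for 1 ≤ i ≤ 5) be the placements that put person i in their forbidden shelf slot. Any j of these fix j positions, leaving (6−j)! ways to fill the rest, and there are C(5,j) ways to pick which j.
By inclusion–exclusion, the number of valid placements is Σ_{j=0}^{5} (−1)^j C(5,j)·(6−j)!.
Computing: 720 − 600 + 240 − 60 + 10 − 1 = 309.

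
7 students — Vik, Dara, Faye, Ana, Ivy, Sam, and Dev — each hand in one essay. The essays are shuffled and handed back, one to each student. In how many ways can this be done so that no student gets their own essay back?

1854

Count assignments avoiding every fixed point. For any j of the 7 students fixed to their own essay, the other 7−j can be arranged in (7−j)! ways.
By inclusion–exclusion this is Σ_{j=0}^{7} (−1)^j C(7,j)·(7−j)!.
Computing: 5040 − 5040 + 2520 − 840 + 210 − 42 + 7 − 1 = 1854.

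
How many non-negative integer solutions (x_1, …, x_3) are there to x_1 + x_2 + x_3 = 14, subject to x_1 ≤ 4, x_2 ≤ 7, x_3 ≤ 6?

10

Ignoring the caps, the number of non-negative solutions to x_1+…+x_3 = 14 is C(16,2) = 120.
Subtract solutions that violate a single cap (substitute x_i' = x_i − (cap_i+1)): x_1 ≥ 5 gives C(11,2) = 55; x_2 ≥ 8 gives C(8,2) = 28; x_3 ≥ 7 gives C(9,2) = 36. Together 119.
Add back pairs where two caps are both exceeded: 3 + 6 + 0 = 9.
By inclusion–exclusion the count is 120 − 119 + 9 = 10.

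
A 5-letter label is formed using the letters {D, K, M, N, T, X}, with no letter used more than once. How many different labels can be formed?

720

With no repetition, fill the 5 letters in order: 6 choices, then 5, down to 2.
That product is 6 × 5 × 4 × 3 × 2 = 720.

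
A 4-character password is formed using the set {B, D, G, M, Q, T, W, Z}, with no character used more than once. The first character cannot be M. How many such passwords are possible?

The first character has 8−1 = 7 choices (anything except M).
The remaining 3 characters are filled from the other 7 symbols without repetition: 7 × 6 × 5 = 210.
Total: 7 × 210 = 1470.

1470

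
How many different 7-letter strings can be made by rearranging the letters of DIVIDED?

The 7 letters of DIVIDED have repeats: D appearing 3 times and I appearing twice.
So there are 7! / (3!·2!) = 420 distinguishable arrangements.

420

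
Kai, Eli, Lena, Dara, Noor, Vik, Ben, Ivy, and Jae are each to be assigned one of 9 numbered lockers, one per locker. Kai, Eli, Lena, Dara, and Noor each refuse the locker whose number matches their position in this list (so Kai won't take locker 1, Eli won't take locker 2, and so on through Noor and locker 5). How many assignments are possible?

205056

Let Aᵢ (for 1 ≤ i ≤ 5) be the placements that put person i in their forbidden locker. Any j of these fix j positions, leaving (9−j)! ways to fill the rest, and there are C(5,j) ways to pick which j.
By inclusion–exclusion, the number of valid placements is Σ_{j=0}^{5} (−1)^j C(5,j)·(9−j)!.
Computing: 362880 − 201600 + 50400 − 7200 + 600 − 24 = 205056.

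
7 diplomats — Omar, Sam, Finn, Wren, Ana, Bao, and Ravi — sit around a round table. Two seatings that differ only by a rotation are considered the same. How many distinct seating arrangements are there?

720

Around a circle, 7 distinct people have 7!/7 = (6)! = 720 rotationally distinct seatings.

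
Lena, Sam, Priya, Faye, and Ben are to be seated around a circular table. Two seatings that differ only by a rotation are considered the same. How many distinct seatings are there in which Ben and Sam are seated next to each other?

Glue Ben and Sam into a block (2 internal orders). Seating 4 units around a circle gives (3)! arrangements.
So 2 × (3)! = 2 × 6 = 12.

12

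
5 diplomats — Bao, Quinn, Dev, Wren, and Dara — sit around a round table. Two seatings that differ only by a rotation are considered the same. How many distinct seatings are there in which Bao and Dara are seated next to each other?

Glue Bao and Dara into a block (2 internal orders). Seating 4 units around a circle gives (3)! arrangements.
So 2 × (3)! = 2 × 6 = 12.

12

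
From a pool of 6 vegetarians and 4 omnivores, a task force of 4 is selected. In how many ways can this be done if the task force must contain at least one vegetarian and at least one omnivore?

194

Unrestricted: C(10,4) = 210 ways to pick any 4 of the 10.
Selections missing a whole group: no vegetarians → C(4,4) = 1; no omnivores → C(6,4) = 15.
Both groups omitted at once is impossible, so 210 − 16 = 194.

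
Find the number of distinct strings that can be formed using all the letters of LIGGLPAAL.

15120

Letter multiplicities in LIGGLPAAL: A×2, G×2, I×1, L×3, P×1.
Dividing 9! = 362880 by 3!·2!·2! = 24 for the repeated letters gives 15120.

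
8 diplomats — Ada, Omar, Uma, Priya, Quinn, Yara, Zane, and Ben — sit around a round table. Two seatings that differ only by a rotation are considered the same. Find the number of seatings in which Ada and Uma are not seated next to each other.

Without the restriction there are (7)! = 5040 seatings.
Seatings with Ada beside Uma: treat them as a block with 2 internal orders, giving 2 × (6)! = 1440.
Subtracting, 5040 − 1440 = 3600.

3600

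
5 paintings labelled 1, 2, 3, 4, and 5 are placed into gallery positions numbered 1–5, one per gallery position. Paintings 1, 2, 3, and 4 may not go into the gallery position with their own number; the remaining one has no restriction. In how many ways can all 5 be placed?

53

Let Aᵢ (for 1 ≤ i ≤ 4) be the placements that put painting i in its forbidden gallery position. Any j of these fix j positions, leaving (5−j)! ways to fill the rest, and there are C(4,j) ways to pick which j.
By inclusion–exclusion, the number of valid placements is Σ_{j=0}^{4} (−1)^j C(4,j)·(5−j)!.
Computing: 120 − 96 + 36 − 8 + 1 = 53.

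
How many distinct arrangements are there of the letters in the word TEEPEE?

30

Letter multiplicities in TEEPEE: E×4, P×1, T×1.
So there are 6! / (4!) = 30 distinguishable arrangements.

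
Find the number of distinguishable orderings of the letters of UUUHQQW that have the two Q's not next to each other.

300

Total arrangements of UUUHQQW: 7!/(3!·2!) = 420.
Arrangements with the Q's together: treat QQ as one letter, giving (6)!/(3!) = 120.
Subtracting, 420 − 120 = 300 arrangements keep the Q's apart.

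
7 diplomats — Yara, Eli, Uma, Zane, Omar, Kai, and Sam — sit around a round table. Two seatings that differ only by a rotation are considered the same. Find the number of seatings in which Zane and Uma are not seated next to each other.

All circular seatings of 7 people number (6)! = 720.
Seatings with Zane beside Uma: treat them as a block with 2 internal orders, giving 2 × (5)! = 240.
Subtracting, 720 − 240 = 480.

480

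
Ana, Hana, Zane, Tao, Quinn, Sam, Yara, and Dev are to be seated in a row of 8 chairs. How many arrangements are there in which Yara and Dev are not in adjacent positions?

30240

There are 8! = 40320 arrangements in all. If Yara and Dev are adjacent, merging them into one block gives 2·(7)! = 10080 arrangements.
So 40320 − 10080 = 30240 arrangements keep them apart.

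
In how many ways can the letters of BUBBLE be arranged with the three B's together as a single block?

Treat the 3 copies of B as a single block. The multiset to arrange is then {BBB, E, L, U}, 4 items in all.
All 4 items are distinct, so there are (4)! = 24 arrangements.

24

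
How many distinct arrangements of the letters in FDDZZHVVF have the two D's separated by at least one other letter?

Total arrangements of FDDZZHVVF: 9!/(2!·2!·2!·2!) = 22680.
Arrangements with the D's together: treat DD as one letter, giving (8)!/(2!·2!·2!) = 5040.
Hence 22680 − 5040 = 17640.

17640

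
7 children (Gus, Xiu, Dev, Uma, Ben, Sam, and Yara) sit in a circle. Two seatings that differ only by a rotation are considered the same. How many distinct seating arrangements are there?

Fix one person's seat to break rotational symmetry; the remaining 6 people can be arranged in (6)! = 720 ways.

720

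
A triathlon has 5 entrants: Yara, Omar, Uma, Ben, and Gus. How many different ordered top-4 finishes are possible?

120

This is an ordered selection of 4 from 5: P(5,4).
That gives 5 × 4 × 3 × 2 = 120.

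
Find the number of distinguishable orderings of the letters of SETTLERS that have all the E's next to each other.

Treat the 2 copies of E as a single block. The multiset to arrange is then {EE, L, R, S, S, T, T}, 7 items in all.
That gives (7)!/(2!·2!) = 1260 arrangements.

1260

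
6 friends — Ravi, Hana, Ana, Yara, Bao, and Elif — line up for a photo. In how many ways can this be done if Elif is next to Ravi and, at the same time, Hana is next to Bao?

Treat {Elif,Ravi} as one block (2 orders) and {Hana,Bao} as another (2 orders).
That leaves 4 units to arrange: 2 × 2 × 4! = 4 × 24 = 96.

96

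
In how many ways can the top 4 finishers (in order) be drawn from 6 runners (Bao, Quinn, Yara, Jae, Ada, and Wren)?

360

This is an ordered selection of 4 from 6: P(6,4).
That gives 6 × 5 × 4 × 3 = 360.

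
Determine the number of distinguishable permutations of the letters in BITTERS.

BITTERS has 7 letters with T appearing twice.
The number of distinct arrangements is 7!/(2!) = 5040/2 = 2520.

2520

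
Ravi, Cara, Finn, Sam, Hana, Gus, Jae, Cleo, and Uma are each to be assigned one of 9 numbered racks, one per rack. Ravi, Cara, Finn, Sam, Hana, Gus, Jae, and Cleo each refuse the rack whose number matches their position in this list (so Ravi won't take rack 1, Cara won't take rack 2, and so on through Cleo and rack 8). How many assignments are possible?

Let Aᵢ (for 1 ≤ i ≤ 8) be the placements that put person i in their forbidden rack. Any j of these fix j positions, leaving (9−j)! ways to fill the rest, and there are C(8,j) ways to pick which j.
By inclusion–exclusion, the number of valid placements is Σ_{j=0}^{8} (−1)^j C(8,j)·(9−j)!.
Computing: 362880 − 322560 + 141120 − 40320 + 8400 − 1344 + 168 − 16 + 1 = 148329.

148329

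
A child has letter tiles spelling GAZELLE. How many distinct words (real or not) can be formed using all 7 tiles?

Letter multiplicities in GAZELLE: A×1, E×2, G×1, L×2, Z×1.
Dividing 7! = 5040 by 2!·2! = 4 for the repeated letters gives 1260.

1260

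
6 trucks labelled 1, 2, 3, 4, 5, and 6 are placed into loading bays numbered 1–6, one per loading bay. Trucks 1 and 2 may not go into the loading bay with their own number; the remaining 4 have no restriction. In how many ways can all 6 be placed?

504

Let Aᵢ (for i ∈ {1, 2}) be the placements that put truck i in its forbidden loading bay. Any j of these fix j positions, leaving (6−j)! ways to fill the rest, and there are C(2,j) ways to pick which j.
By inclusion–exclusion, the number of valid placements is Σ_{j=0}^{2} (−1)^j C(2,j)·(6−j)!.
Computing: 720 − 240 + 24 = 504.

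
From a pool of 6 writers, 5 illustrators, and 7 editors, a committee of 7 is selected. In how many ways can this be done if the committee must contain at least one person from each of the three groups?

28987

Total 7-person selections from all 18: C(18,7) = 31824.
Selections missing a whole group: no writers → C(12,7) = 792; no illustrators → C(13,7) = 1716; no editors → C(11,7) = 330.
Add back selections omitting two groups (i.e. drawn from a single group): C(6,7) + C(5,7) + C(7,7) = 1.
By inclusion–exclusion: 31824 − 2838 + 1 = 28987.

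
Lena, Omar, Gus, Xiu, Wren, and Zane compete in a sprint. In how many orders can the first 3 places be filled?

120

This is an ordered selection of 3 from 6: P(6,3).
That gives 6 × 5 × 4 = 120.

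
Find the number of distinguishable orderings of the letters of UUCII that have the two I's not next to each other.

18

There are 5!/(2!·2!) = 30 arrangements of UUCII in total.
Arrangements with the I's together: treat II as one letter, giving (4)!/(2!) = 12.
Subtracting, 30 − 12 = 18 arrangements keep the I's apart.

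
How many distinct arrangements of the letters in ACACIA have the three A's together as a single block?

12

Treat the 3 copies of A as a single block. The multiset to arrange is then {AAA, C, C, I}, 4 items in all.
That gives (4)!/(2!) = 12 arrangements.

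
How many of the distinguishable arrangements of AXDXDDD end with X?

With the last slot taken by X, it remains to arrange the other 6 letters (ADXDDD).
Those 6 letters have D appearing 4 times, giving (6)!/(4!) = 30.

30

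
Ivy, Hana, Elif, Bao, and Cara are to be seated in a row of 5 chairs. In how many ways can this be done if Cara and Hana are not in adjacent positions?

72

There are 5! = 120 arrangements in all. If Cara and Hana are adjacent, merging them into one block gives 2·(4)! = 48 arrangements.
Complementary counting: 120 − 48 = 72.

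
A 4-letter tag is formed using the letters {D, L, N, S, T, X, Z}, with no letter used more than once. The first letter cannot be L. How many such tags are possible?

720

The first letter has 7−1 = 6 choices (anything except L).
The remaining 3 letters are filled from the other 6 symbols without repetition: 6 × 5 × 4 = 120.
Total: 6 × 120 = 720.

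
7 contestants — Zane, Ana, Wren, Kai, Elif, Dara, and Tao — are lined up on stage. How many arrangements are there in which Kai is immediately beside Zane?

Treat {Kai, Zane} as a single unit. There are 6 units to order, and the pair itself can be ordered 2 ways.
That gives 2 × 6! = 2 × 720 = 1440.

1440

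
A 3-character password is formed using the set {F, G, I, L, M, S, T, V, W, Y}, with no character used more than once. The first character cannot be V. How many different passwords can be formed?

648

The first character has 10−1 = 9 choices (anything except V).
The remaining 2 characters are filled from the other 9 symbols without repetition: 9 × 8 = 72.
Total: 9 × 72 = 648.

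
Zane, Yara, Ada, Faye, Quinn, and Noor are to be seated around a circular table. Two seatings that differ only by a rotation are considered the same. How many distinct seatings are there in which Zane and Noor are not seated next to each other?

All circular seatings of 6 people number (5)! = 120.
Seatings with Zane beside Noor: treat them as a block with 2 internal orders, giving 2 × (4)! = 48.
Subtracting, 120 − 48 = 72.

72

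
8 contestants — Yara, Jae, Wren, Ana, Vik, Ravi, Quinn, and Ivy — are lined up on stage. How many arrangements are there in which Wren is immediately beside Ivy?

Glue Wren and Ivy into one block (2 internal orders), leaving 7 units to arrange in a row.
So the count is 2·(7)! = 10080.

10080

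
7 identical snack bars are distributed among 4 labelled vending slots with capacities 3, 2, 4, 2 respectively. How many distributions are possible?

By stars and bars, unrestricted non-negative solutions to x_1+…+x_4 = 7 number C(7+3,3) = 120.
Subtract solutions that violate a single cap (substitute x_i' = x_i − (cap_i+1)): x_1 ≥ 4 gives C(6,3) = 20; x_2 ≥ 3 gives C(7,3) = 35; x_3 ≥ 5 gives C(5,3) = 10; x_4 ≥ 3 gives C(7,3) = 35. Together 100.
Add back pairs where two caps are both exceeded: 1 + 0 + 1 + 0 + 4 + 0 = 6.
By inclusion–exclusion the count is 120 − 100 + 6 = 26.

26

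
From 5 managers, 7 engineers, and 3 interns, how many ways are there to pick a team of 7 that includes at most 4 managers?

Split by how many managers are chosen (0 through 4).
Sum: C(5,0)·C(10,7) + C(5,1)·C(10,6) + C(5,2)·C(10,5) + C(5,3)·C(10,4) + C(5,4)·C(10,3) = 120 + 1050 + 2520 + 2100 + 600 = 6390.

6390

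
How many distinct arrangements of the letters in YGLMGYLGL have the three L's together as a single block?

420

Treat the 3 copies of L as a single block. The multiset to arrange is then {LLL, G, G, G, M, Y, Y}, 7 items in all.
That gives (7)!/(3!·2!) = 420 arrangements.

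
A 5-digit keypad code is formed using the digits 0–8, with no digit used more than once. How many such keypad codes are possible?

15120

This is a permutation of 5 out of 9: P(9,5) = 9!/4!.
That product is 9 × 8 × 7 × 6 × 5 = 15120.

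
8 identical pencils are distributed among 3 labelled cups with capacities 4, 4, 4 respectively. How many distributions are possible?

15

Without the upper bounds there are C(10,2) = 45 ways to split 8 among 3 cups.
Subtract solutions that violate a single cap (substitute x_i' = x_i − (cap_i+1)): x_1 ≥ 5 gives C(5,2) = 10; x_2 ≥ 5 gives C(5,2) = 10; x_3 ≥ 5 gives C(5,2) = 10. Together 30.
No two caps can be exceeded simultaneously, so the pair terms are all 0.
By inclusion–exclusion the count is 45 − 30 + 0 = 15.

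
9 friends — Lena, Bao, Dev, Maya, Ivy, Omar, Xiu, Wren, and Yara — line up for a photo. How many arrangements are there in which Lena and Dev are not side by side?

282240

Of the 9! = 362880 arrangements, those with Lena and Dev adjacent number 2 × 8! = 80640 (treat the pair as a block with 2 internal orders).
Complementary counting: 362880 − 80640 = 282240.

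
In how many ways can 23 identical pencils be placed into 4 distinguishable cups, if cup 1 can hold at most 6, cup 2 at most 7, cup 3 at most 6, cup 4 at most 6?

Without the upper bounds there are C(26,3) = 2600 ways to split 23 among 4 cups.
Subtract solutions that violate a single cap (substitute x_i' = x_i − (cap_i+1)): x_1 ≥ 7 gives C(19,3) = 969; x_2 ≥ 8 gives C(18,3) = 816; x_3 ≥ 7 gives C(19,3) = 969; x_4 ≥ 7 gives C(19,3) = 969. Together 3723.
Add back pairs where two caps are both exceeded: 165 + 220 + 220 + 165 + 165 + 220 = 1155.
Subtract triples: 4 + 4 + 10 + 4 = 22.
By inclusion–exclusion the count is 2600 − 3723 + 1155 − 22 = 10.

10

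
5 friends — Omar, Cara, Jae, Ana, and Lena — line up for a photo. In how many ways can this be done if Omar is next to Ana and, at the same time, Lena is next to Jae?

24

Treat {Omar,Ana} as one block (2 orders) and {Lena,Jae} as another (2 orders).
That leaves 3 units to arrange: 2 × 2 × 3! = 4 × 6 = 24.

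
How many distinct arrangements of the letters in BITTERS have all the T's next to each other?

Treat the 2 copies of T as a single block. The multiset to arrange is then {TT, B, E, I, R, S}, 6 items in all.
All 6 items are distinct, so there are (6)! = 720 arrangements.

720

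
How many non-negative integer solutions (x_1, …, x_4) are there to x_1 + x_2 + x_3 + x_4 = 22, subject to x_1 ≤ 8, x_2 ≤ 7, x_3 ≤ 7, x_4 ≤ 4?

35

By stars and bars, unrestricted non-negative solutions to x_1+…+x_4 = 22 number C(22+3,3) = 2300.
Subtract solutions that violate a single cap (substitute x_i' = x_i − (cap_i+1)): x_1 ≥ 9 gives C(16,3) = 560; x_2 ≥ 8 gives C(17,3) = 680; x_3 ≥ 8 gives C(17,3) = 680; x_4 ≥ 5 gives C(20,3) = 1140. Together 3060.
Add back pairs where two caps are both exceeded: 56 + 56 + 165 + 84 + 220 + 220 = 801.
Subtract triples: 0 + 1 + 1 + 4 = 6.
By inclusion–exclusion the count is 2300 − 3060 + 801 − 6 = 35.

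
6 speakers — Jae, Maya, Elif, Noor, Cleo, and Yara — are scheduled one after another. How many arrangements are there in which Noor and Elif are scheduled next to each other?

Treat {Noor, Elif} as a single unit. There are 5 units to order, and the pair itself can be ordered 2 ways.
So the count is 2·(5)! = 240.

240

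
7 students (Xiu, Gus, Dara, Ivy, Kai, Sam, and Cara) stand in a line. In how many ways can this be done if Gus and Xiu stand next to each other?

Glue Gus and Xiu into one block (2 internal orders), leaving 6 units to arrange in a row.
So the count is 2·(6)! = 1440.

1440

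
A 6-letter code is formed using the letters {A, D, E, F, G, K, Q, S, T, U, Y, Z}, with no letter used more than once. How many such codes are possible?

665280

Choose and order 6 of the 12 symbols: the first letter has 12 options, the next 11, and so on down to 7.
That product is 12 × 11 × 10 × 9 × 8 × 7 = 665280.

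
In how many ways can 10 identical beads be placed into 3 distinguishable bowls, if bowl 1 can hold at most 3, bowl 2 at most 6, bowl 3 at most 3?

6

By stars and bars, unrestricted non-negative solutions to x_1+…+x_3 = 10 number C(10+2,2) = 66.
Subtract solutions that violate a single cap (substitute x_i' = x_i − (cap_i+1)): x_1 ≥ 4 gives C(8,2) = 28; x_2 ≥ 7 gives C(5,2) = 10; x_3 ≥ 4 gives C(8,2) = 28. Together 66.
Add back pairs where two caps are both exceeded: 0 + 6 + 0 = 6.
By inclusion–exclusion the count is 66 − 66 + 6 = 6.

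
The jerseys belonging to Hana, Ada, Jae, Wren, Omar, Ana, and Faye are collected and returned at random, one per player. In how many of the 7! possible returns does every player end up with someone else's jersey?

1854

Let Aᵢ be the assignments in which player i gets their old jersey. We want the size of the complement of A₁∪…∪A_7.
By inclusion–exclusion this is Σ_{j=0}^{7} (−1)^j C(7,j)·(7−j)!.
Computing: 5040 − 5040 + 2520 − 840 + 210 − 42 + 7 − 1 = 1854.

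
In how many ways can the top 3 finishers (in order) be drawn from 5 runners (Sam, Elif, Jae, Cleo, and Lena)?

This is an ordered selection of 3 from 5: P(5,3).
That gives 5 × 4 × 3 = 60.

60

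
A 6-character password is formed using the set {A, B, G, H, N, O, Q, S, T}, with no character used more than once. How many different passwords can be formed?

60480

Choose and order 6 of the 9 symbols: the first character has 9 options, the next 8, and so on down to 4.
That product is 9 × 8 × 7 × 6 × 5 × 4 = 60480.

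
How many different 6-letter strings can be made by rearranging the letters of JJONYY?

180

JJONYY has 6 letters with J appearing twice and Y appearing twice.
Dividing 6! = 720 by 2!·2! = 4 for the repeated letters gives 180.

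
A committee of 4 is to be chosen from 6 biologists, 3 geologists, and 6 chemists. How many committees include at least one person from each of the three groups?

648

Unrestricted: C(15,4) = 1365 ways to pick any 4 of the 15.
Selections missing a whole group: no biologists → C(9,4) = 126; no geologists → C(12,4) = 495; no chemists → C(9,4) = 126.
Add back selections omitting two groups (i.e. drawn from a single group): C(6,4) + C(3,4) + C(6,4) = 30.
By inclusion–exclusion: 1365 − 747 + 30 = 648.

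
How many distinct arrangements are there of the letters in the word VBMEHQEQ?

10080

The 8 letters of VBMEHQEQ have repeats: E appearing twice and Q appearing twice.
Dividing 8! = 40320 by 2!·2! = 4 for the repeated letters gives 10080.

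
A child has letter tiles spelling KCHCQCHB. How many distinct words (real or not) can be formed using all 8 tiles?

3360

KCHCQCHB has 8 letters with C appearing 3 times and H appearing twice.
Dividing 8! = 40320 by 3!·2! = 12 for the repeated letters gives 3360.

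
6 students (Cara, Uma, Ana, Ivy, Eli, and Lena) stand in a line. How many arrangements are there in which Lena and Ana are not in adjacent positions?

480

Of the 6! = 720 arrangements, those with Lena and Ana adjacent number 2 × 5! = 240 (treat the pair as a block with 2 internal orders).
Complementary counting: 720 − 240 = 480.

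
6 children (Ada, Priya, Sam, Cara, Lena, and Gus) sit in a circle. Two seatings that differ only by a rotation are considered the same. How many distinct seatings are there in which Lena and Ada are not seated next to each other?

72

All circular seatings of 6 people number (5)! = 120.
Seatings with Lena beside Ada: treat them as a block with 2 internal orders, giving 2 × (4)! = 48.
Subtracting, 120 − 48 = 72.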